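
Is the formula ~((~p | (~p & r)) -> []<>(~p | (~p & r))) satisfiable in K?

1. ~((~p | (~p & r)) -> []<>(~p | (~p & r))), w0
2. ~p | (~p & r), w0   [~->-rule on 1]
3. ~[]<>(~p | (~p & r)), w0   [~->-rule on 1]
4. ~p & r, w0   [|-rule on 2 (branches; this branch)]
5. ~p, w0   [&-rule on 4]
6. r, w0   [&-rule on 4]
7. ~<>(~p | (~p & r)), w1   [~[]-rule on 3: fresh world w1, w0Rw1]
Accessibility: w0Rw1

Satisfiable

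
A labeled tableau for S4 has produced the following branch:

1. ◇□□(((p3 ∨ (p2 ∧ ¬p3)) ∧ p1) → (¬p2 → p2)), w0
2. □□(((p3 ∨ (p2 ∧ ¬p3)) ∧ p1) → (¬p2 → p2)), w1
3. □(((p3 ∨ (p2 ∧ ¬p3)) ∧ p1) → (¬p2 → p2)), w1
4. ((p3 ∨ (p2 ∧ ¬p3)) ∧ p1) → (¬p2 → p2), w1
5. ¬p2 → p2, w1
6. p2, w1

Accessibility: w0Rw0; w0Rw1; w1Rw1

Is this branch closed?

No atom appears with both signs at the same world.

No, open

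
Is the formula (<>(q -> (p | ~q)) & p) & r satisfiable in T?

1. (<>(q -> (p | ~q)) & p) & r, w0
2. <>(q -> (p | ~q)) & p, w0
3. r, w0
4. <>(q -> (p | ~q)), w0
5. p, w0
6. q -> (p | ~q), w1
7. p | ~q, w1
8. ~q, w1
Accessibility: w0Rw0, w0Rw1, w1Rw1

Satisfiable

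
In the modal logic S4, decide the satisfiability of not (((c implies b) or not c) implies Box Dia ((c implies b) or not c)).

1. not (((c implies b) or not c) implies Box Dia ((c implies b) or not c)), 0
2. (c implies b) or not c, 0
3. not Box Dia ((c implies b) or not c), 0
4. not c, 0
5. not Dia ((c implies b) or not c), 1
6. not ((c implies b) or not c), 1
7. not (c implies b), 1
8. c, 1
9. not b, 1
Accessibility: 0R0, 0R1, 1R1

Satisfiable (open branch found)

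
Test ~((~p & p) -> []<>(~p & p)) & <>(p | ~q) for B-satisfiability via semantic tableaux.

No, unsatisfiable

1. ~((~p & p) -> []<>(~p & p)) & <>(p | ~q), u
2. ~((~p & p) -> []<>(~p & p)), u
3. <>(p | ~q), u
4. ~p & p, u
5. ~[]<>(~p & p), u
6. ~p, u
7. p, u
Accessibility: uRu
Branch closes: p and ~p both at u.
Every branch closes; the branch above is one of them.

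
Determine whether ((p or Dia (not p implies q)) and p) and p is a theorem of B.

Tableau for the negation not (((p or Dia (not p implies q)) and p) and p):
1. not (((p or Dia (not p implies q)) and p) and p), 0
2. not p, 0   [neg-and-rule on 1 (branches; this branch)]
Accessibility: 0R0
The negation has an open branch (countermodel exists).

Invalid (countermodel exists)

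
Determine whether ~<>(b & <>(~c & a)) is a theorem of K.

Not valid

Tableau for the negation <>(b & <>(~c & a)):
1. <>(b & <>(~c & a)), u
2. b & <>(~c & a), v   [<>-rule on 1: fresh world v, uRv]
3. b, v   [&-rule on 2]
4. <>(~c & a), v   [&-rule on 2]
5. ~c & a, w   [<>-rule on 4: fresh world w, vRw]
6. ~c, w   [&-rule on 5]
7. a, w   [&-rule on 5]
Accessibility: uRv, vRw
The negation has an open branch (countermodel exists).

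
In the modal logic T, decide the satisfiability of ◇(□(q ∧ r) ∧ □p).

Satisfiable (open branch found)

1. ◇(□(q ∧ r) ∧ □p), w0
2. □(q ∧ r) ∧ □p, w1
3. □(q ∧ r), w1
4. □p, w1
5. q ∧ r, w1
6. q, w1
7. r, w1
8. p, w1
Accessibility: w0Rw0, w0Rw1, w1Rw1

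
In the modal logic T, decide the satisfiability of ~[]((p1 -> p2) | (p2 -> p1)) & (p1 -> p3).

Unsatisfiable

1. ~[]((p1 -> p2) | (p2 -> p1)) & (p1 -> p3), 0
2. ~[]((p1 -> p2) | (p2 -> p1)), 0
3. p1 -> p3, 0
4. p3, 0
5. ~((p1 -> p2) | (p2 -> p1)), 1
6. ~(p1 -> p2), 1
7. ~(p2 -> p1), 1
8. p1, 1
9. ~p2, 1
10. p2, 1
11. ~p1, 1
Accessibility: 0R0, 0R1, 1R1
Branch closes: p2 and ~p2 both at 1.
Every branch closes; the branch above is one of them.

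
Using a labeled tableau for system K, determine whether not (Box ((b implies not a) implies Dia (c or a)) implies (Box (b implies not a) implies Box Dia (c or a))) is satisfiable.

1. not (Box ((b implies not a) implies Dia (c or a)) implies (Box (b implies not a) implies Box Dia (c or a))), w0
2. Box ((b implies not a) implies Dia (c or a)), w0
3. not (Box (b implies not a) implies Box Dia (c or a)), w0
4. Box (b implies not a), w0
5. not Box Dia (c or a), w0
6. not Dia (c or a), w1
7. (b implies not a) implies Dia (c or a), w1
8. b implies not a, w1
9. Dia (c or a), w1
10. not a, w1
11. c or a, w2
12. not (c or a), w2
13. not c, w2
14. not a, w2
15. a, w2
Accessibility: w0Rw1, w1Rw2
Branch closes: a and not a both at w2.
(One branch shown.) All branches close.

Unsatisfiable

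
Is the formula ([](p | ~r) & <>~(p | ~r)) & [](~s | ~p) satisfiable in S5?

1. ([](p | ~r) & <>~(p | ~r)) & [](~s | ~p), 0
2. [](p | ~r) & <>~(p | ~r), 0
3. [](~s | ~p), 0
4. [](p | ~r), 0
5. <>~(p | ~r), 0
6. ~s | ~p, 0
7. p | ~r, 0
8. ~p, 0
9. ~r, 0
10. ~(p | ~r), 1
11. ~p, 1
12. r, 1
13. ~s | ~p, 1
14. p | ~r, 1
15. ~r, 1
Accessibility: 0R0, 0R1, 1R0, 1R1
Branch closes: r and ~r both at 1.
All branches of the tableau close; one closing branch shown above.

Unsatisfiable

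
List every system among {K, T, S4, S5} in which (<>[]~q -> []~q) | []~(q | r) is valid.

S5

S4-tableau for the negation ~((<>[]~q -> []~q) | []~(q | r)):
1. ~((<>[]~q -> []~q) | []~(q | r)), u
2. ~(<>[]~q -> []~q), u
3. ~[]~(q | r), u
4. <>[]~q, u
5. ~[]~q, u
6. q | r, v
7. r, v
8. []~q, w
9. ~q, w
10. q, x
Accessibility: uRu, uRv, uRw, uRx, vRv, wRw, xRx
Complete open branch: countermodel on an S4-frame, so not valid in S4, nor in K, T (the same frame is also a K-frame and a T-frame).
S5-tableau for the negation ~((<>[]~q -> []~q) | []~(q | r)):
1. ~((<>[]~q -> []~q) | []~(q | r)), u
2. ~(<>[]~q -> []~q), u
3. ~[]~(q | r), u
4. <>[]~q, u
5. ~[]~q, u
6. q | r, v
7. r, v
8. []~q, w
9. ~q, u
10. ~q, v
11. ~q, w
12. q, x
13. ~q, x
Accessibility: uRu, uRv, uRw, uRx, vRu, vRv, vRw, vRx, wRu, wRv, wRw, wRx, xRu, xRv, xRw, xRx
Branch closes: q and ~q both at x.
Every branch closes (one shown): valid in S5.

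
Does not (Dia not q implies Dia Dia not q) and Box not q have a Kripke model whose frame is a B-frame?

Unsatisfiable

1. not (Dia not q implies Dia Dia not q) and Box not q, u
2. not (Dia not q implies Dia Dia not q), u
3. Box not q, u
4. Dia not q, u
5. not Dia Dia not q, u
6. not q, u
7. not Dia not q, u
8. q, u
Accessibility: uRu
Branch closes: q and not q both at u.
(One branch shown.) All branches close.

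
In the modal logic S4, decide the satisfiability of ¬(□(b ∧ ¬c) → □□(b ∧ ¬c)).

1. ¬(□(b ∧ ¬c) → □□(b ∧ ¬c)), u
2. □(b ∧ ¬c), u
3. ¬□□(b ∧ ¬c), u
4. b ∧ ¬c, u
5. b, u
6. ¬c, u
7. ¬□(b ∧ ¬c), v
8. b ∧ ¬c, v
9. b, v
10. ¬c, v
11. ¬(b ∧ ¬c), w
12. b ∧ ¬c, w
13. b, w
14. ¬c, w
15. c, w
Accessibility: uRu, uRv, uRw, vRv, vRw, wRw
Branch closes: c and ¬c both at w.
(One branch shown.) All branches close.

No, unsatisfiable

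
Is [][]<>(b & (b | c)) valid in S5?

No, not valid

Tableau for the negation ~[][]<>(b & (b | c)):
1. ~[][]<>(b & (b | c)), w0
2. ~[]<>(b & (b | c)), w1
3. ~<>(b & (b | c)), w2
4. ~(b & (b | c)), w0
5. ~(b & (b | c)), w1
6. ~(b & (b | c)), w2
7. ~(b | c), w0
8. ~b, w0
9. ~c, w0
10. ~(b | c), w1
11. ~b, w1
12. ~c, w1
13. ~(b | c), w2
14. ~b, w2
15. ~c, w2
Accessibility: w0Rw0, w0Rw1, w0Rw2, w1Rw0, w1Rw1, w1Rw2, w2Rw0, w2Rw1, w2Rw2
The negation has an open branch (countermodel exists).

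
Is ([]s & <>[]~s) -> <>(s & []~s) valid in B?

Valid

Tableau for the negation ~(([]s & <>[]~s) -> <>(s & []~s)):
1. ~(([]s & <>[]~s) -> <>(s & []~s)), 0
2. []s & <>[]~s, 0   [~->-rule on 1]
3. ~<>(s & []~s), 0   [~->-rule on 1]
4. []s, 0   [&-rule on 2]
5. <>[]~s, 0   [&-rule on 2]
6. ~(s & []~s), 0   [~<>-rule on 3 via 0R0]
7. s, 0   [[]-rule on 4 via 0R0]
8. ~[]~s, 0   [~&-rule on 6 (branches; this branch)]
9. []~s, 1   [<>-rule on 5: fresh world 1, 0R1]
10. ~(s & []~s), 1   [~<>-rule on 3 via 0R1]
11. s, 1   [[]-rule on 4 via 0R1]
12. ~s, 0   [[]-rule on 9 via 1R0]
Accessibility: 0R0, 0R1, 1R0, 1R1
Branch closes: s and ~s both at 0.
All branches of the negation close; one closing branch shown above.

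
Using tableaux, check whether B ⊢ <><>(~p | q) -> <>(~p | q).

Not valid

Tableau for the negation ~(<><>(~p | q) -> <>(~p | q)):
1. ~(<><>(~p | q) -> <>(~p | q)), w0
2. <><>(~p | q), w0   [~->-rule on 1]
3. ~<>(~p | q), w0   [~->-rule on 1]
4. ~(~p | q), w0   [~<>-rule on 3 via w0Rw0]
5. p, w0   [~|-rule on 4]
6. ~q, w0   [~|-rule on 4]
7. <>(~p | q), w1   [<>-rule on 2: fresh world w1, w0Rw1]
8. ~(~p | q), w1   [~<>-rule on 3 via w0Rw1]
9. p, w1   [~|-rule on 8]
10. ~q, w1   [~|-rule on 8]
11. ~p | q, w2   [<>-rule on 7: fresh world w2, w1Rw2]
12. q, w2   [|-rule on 11 (branches; this branch)]
Accessibility: w0Rw0, w0Rw1, w1Rw0, w1Rw1, w1Rw2, w2Rw1, w2Rw2
The negation has an open branch (countermodel exists).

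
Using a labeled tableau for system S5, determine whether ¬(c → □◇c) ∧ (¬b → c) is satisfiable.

1. ¬(c → □◇c) ∧ (¬b → c), u
2. ¬(c → □◇c), u
3. ¬b → c, u
4. c, u
5. ¬□◇c, u
6. ¬◇c, v
7. ¬c, u
Accessibility: uRu, uRv, vRu, vRv
Branch closes: c and ¬c both at u.
Every branch closes; the branch above is one of them.

Unsatisfiable (every branch closes)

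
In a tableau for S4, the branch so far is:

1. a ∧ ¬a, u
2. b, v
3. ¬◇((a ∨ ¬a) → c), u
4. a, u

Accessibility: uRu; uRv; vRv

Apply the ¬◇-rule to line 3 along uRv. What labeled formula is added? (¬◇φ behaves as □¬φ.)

¬◇φ behaves as □¬φ: propagate the negated body to each accessible world.

¬((a ∨ ¬a) → c), v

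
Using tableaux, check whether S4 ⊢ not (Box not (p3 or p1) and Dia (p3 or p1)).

Valid

Tableau for the negation Box not (p3 or p1) and Dia (p3 or p1):
1. Box not (p3 or p1) and Dia (p3 or p1), w0
2. Box not (p3 or p1), w0
3. Dia (p3 or p1), w0
4. not (p3 or p1), w0
5. not p3, w0
6. not p1, w0
7. p3 or p1, w1
8. not (p3 or p1), w1
9. not p3, w1
10. not p1, w1
11. p1, w1
Accessibility: w0Rw0, w0Rw1, w1Rw1
Branch closes: p1 and not p1 both at w1.
All branches of the negation close; one closing branch shown above.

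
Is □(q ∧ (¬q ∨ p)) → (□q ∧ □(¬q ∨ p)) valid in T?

Tableau for the negation ¬(□(q ∧ (¬q ∨ p)) → (□q ∧ □(¬q ∨ p))):
1. ¬(□(q ∧ (¬q ∨ p)) → (□q ∧ □(¬q ∨ p))), 0
2. □(q ∧ (¬q ∨ p)), 0
3. ¬(□q ∧ □(¬q ∨ p)), 0
4. q ∧ (¬q ∨ p), 0
5. q, 0
6. ¬q ∨ p, 0
7. ¬□(¬q ∨ p), 0
8. p, 0
9. ¬(¬q ∨ p), 1
10. q, 1
11. ¬p, 1
12. q ∧ (¬q ∨ p), 1
13. ¬q ∨ p, 1
14. p, 1
Accessibility: 0R0, 0R1, 1R1
Branch closes: p and ¬p both at 1.
Every branch of the negation's tableau closes; the branch above is one of them.

Valid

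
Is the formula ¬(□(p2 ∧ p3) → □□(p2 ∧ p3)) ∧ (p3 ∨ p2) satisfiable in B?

Yes, satisfiable

1. ¬(□(p2 ∧ p3) → □□(p2 ∧ p3)) ∧ (p3 ∨ p2), u
2. ¬(□(p2 ∧ p3) → □□(p2 ∧ p3)), u   [∧-rule on 1]
3. p3 ∨ p2, u   [∧-rule on 1]
4. □(p2 ∧ p3), u   [¬→-rule on 2]
5. ¬□□(p2 ∧ p3), u   [¬→-rule on 2]
6. p2 ∧ p3, u   [□-rule on 4 via uRu]
7. p2, u   [∧-rule on 6]
8. p3, u   [∧-rule on 6]
9. ¬□(p2 ∧ p3), v   [¬□-rule on 5: fresh world v, uRv]
10. p2 ∧ p3, v   [□-rule on 4 via uRv]
11. p2, v   [∧-rule on 10]
12. p3, v   [∧-rule on 10]
13. ¬(p2 ∧ p3), w   [¬□-rule on 9: fresh world w, vRw]
14. ¬p3, w   [¬∧-rule on 13 (branches; this branch)]
Accessibility: uRu, uRv, vRu, vRv, vRw, wRv, wRw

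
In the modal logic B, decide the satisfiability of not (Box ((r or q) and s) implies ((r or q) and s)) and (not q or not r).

No, unsatisfiable

1. not (Box ((r or q) and s) implies ((r or q) and s)) and (not q or not r), 0
2. not (Box ((r or q) and s) implies ((r or q) and s)), 0
3. not q or not r, 0
4. Box ((r or q) and s), 0
5. not ((r or q) and s), 0
6. (r or q) and s, 0
7. r or q, 0
8. s, 0
9. not r, 0
10. not (r or q), 0
11. not q, 0
12. q, 0
Accessibility: 0R0
Branch closes: q and not q both at 0.
Every branch closes; the branch above is one of them.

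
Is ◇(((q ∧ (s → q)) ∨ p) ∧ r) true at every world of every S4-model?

Tableau for the negation ¬◇(((q ∧ (s → q)) ∨ p) ∧ r):
1. ¬◇(((q ∧ (s → q)) ∨ p) ∧ r), w0
2. ¬(((q ∧ (s → q)) ∨ p) ∧ r), w0   [¬◇-rule on 1 via w0Rw0]
3. ¬r, w0   [¬∧-rule on 2 (branches; this branch)]
Accessibility: w0Rw0
The negation has an open branch (countermodel exists).

Not valid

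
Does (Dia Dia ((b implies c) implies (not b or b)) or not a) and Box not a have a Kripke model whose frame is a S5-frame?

Satisfiable (open branch found)

1. (Dia Dia ((b implies c) implies (not b or b)) or not a) and Box not a, 0
2. Dia Dia ((b implies c) implies (not b or b)) or not a, 0
3. Box not a, 0
4. not a, 0
Accessibility: 0R0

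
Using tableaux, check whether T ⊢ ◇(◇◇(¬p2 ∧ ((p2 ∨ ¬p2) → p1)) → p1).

Not valid

Tableau for the negation ¬◇(◇◇(¬p2 ∧ ((p2 ∨ ¬p2) → p1)) → p1):
1. ¬◇(◇◇(¬p2 ∧ ((p2 ∨ ¬p2) → p1)) → p1), w0
2. ¬(◇◇(¬p2 ∧ ((p2 ∨ ¬p2) → p1)) → p1), w0
3. ◇◇(¬p2 ∧ ((p2 ∨ ¬p2) → p1)), w0
4. ¬p1, w0
5. ◇(¬p2 ∧ ((p2 ∨ ¬p2) → p1)), w1
6. ¬(◇◇(¬p2 ∧ ((p2 ∨ ¬p2) → p1)) → p1), w1
7. ◇◇(¬p2 ∧ ((p2 ∨ ¬p2) → p1)), w1
8. ¬p1, w1
9. ¬p2 ∧ ((p2 ∨ ¬p2) → p1), w2
10. ¬p2, w2
11. (p2 ∨ ¬p2) → p1, w2
12. p1, w2
13. ◇(¬p2 ∧ ((p2 ∨ ¬p2) → p1)), w3
14. ¬p2 ∧ ((p2 ∨ ¬p2) → p1), w4
15. ¬p2, w4
16. (p2 ∨ ¬p2) → p1, w4
17. p1, w4
Accessibility: w0Rw0, w0Rw1, w1Rw1, w1Rw2, w1Rw3, w2Rw2, w3Rw3, w3Rw4, w4Rw4
The negation has an open branch (countermodel exists).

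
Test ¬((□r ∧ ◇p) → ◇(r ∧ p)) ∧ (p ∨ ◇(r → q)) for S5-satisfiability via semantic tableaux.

1. ¬((□r ∧ ◇p) → ◇(r ∧ p)) ∧ (p ∨ ◇(r → q)), w0
2. ¬((□r ∧ ◇p) → ◇(r ∧ p)), w0
3. p ∨ ◇(r → q), w0
4. □r ∧ ◇p, w0
5. ¬◇(r ∧ p), w0
6. □r, w0
7. ◇p, w0
8. ¬(r ∧ p), w0
9. r, w0
10. ◇(r → q), w0
11. ¬p, w0
12. p, w1
13. ¬(r ∧ p), w1
14. r, w1
15. ¬p, w1
Accessibility: w0Rw0, w0Rw1, w1Rw0, w1Rw1
Branch closes: p and ¬p both at w1.
Every branch closes; the branch above is one of them.

Unsatisfiable (every branch closes)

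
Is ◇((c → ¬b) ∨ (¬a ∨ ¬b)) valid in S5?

Not valid

Tableau for the negation ¬◇((c → ¬b) ∨ (¬a ∨ ¬b)):
1. ¬◇((c → ¬b) ∨ (¬a ∨ ¬b)), 0
2. ¬((c → ¬b) ∨ (¬a ∨ ¬b)), 0
3. ¬(c → ¬b), 0
4. ¬(¬a ∨ ¬b), 0
5. c, 0
6. b, 0
7. a, 0
Accessibility: 0R0
The negation has an open branch (countermodel exists).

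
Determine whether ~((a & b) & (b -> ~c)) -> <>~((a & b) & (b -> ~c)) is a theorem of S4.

Yes, valid

Tableau for the negation ~(~((a & b) & (b -> ~c)) -> <>~((a & b) & (b -> ~c))):
1. ~(~((a & b) & (b -> ~c)) -> <>~((a & b) & (b -> ~c))), w0
2. ~((a & b) & (b -> ~c)), w0   [~->-rule on 1]
3. ~<>~((a & b) & (b -> ~c)), w0   [~->-rule on 1]
4. (a & b) & (b -> ~c), w0   [~<>-rule on 3 via w0Rw0]
5. a & b, w0   [&-rule on 4]
6. b -> ~c, w0   [&-rule on 4]
7. a, w0   [&-rule on 5]
8. b, w0   [&-rule on 5]
9. ~(b -> ~c), w0   [~&-rule on 2 (branches; this branch)]
10. c, w0   [~->-rule on 9]
11. ~c, w0   [->-rule on 6 (branches; this branch)]
Accessibility: w0Rw0
Branch closes: c and ~c both at w0.
Every branch of the negation's tableau closes; the branch above is one of them.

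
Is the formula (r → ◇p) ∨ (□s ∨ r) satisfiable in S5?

1. (r → ◇p) ∨ (□s ∨ r), 0
2. □s ∨ r, 0
3. r, 0
Accessibility: 0R0

Yes, satisfiable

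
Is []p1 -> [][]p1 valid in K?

Tableau for the negation ~([]p1 -> [][]p1):
1. ~([]p1 -> [][]p1), u
2. []p1, u
3. ~[][]p1, u
4. ~[]p1, v
5. p1, v
6. ~p1, w
Accessibility: uRv, vRw
The negation has an open branch (countermodel exists).

Invalid (countermodel exists)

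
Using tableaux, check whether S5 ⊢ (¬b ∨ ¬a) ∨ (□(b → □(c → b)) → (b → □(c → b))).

Tableau for the negation ¬((¬b ∨ ¬a) ∨ (□(b → □(c → b)) → (b → □(c → b)))):
1. ¬((¬b ∨ ¬a) ∨ (□(b → □(c → b)) → (b → □(c → b)))), 0
2. ¬(¬b ∨ ¬a), 0
3. ¬(□(b → □(c → b)) → (b → □(c → b))), 0
4. b, 0
5. a, 0
6. □(b → □(c → b)), 0
7. ¬(b → □(c → b)), 0
8. ¬□(c → b), 0
9. b → □(c → b), 0
10. □(c → b), 0
11. c → b, 0
12. ¬(c → b), 1
13. c, 1
14. ¬b, 1
15. b → □(c → b), 1
16. c → b, 1
17. □(c → b), 1
18. b, 1
Accessibility: 0R0, 0R1, 1R0, 1R1
Branch closes: b and ¬b both at 1.
Every branch of the negation's tableau closes; the branch above is one of them.

Valid in S5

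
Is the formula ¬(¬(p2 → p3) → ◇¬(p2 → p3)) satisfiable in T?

1. ¬(¬(p2 → p3) → ◇¬(p2 → p3)), u
2. ¬(p2 → p3), u
3. ¬◇¬(p2 → p3), u
4. p2, u
5. ¬p3, u
6. p2 → p3, u
7. p3, u
Accessibility: uRu
Branch closes: p3 and ¬p3 both at u.
All branches of the tableau close; one closing branch shown above.

Unsatisfiable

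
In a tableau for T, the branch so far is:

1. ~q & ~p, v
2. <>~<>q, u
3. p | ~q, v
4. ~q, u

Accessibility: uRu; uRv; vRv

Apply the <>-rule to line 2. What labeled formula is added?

a fresh world w with uRw, and ~<>q at w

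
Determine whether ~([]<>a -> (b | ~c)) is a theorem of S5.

Tableau for the negation []<>a -> (b | ~c):
1. []<>a -> (b | ~c), u
2. b | ~c, u
3. ~c, u
Accessibility: uRu
The negation has an open branch (countermodel exists).

Not valid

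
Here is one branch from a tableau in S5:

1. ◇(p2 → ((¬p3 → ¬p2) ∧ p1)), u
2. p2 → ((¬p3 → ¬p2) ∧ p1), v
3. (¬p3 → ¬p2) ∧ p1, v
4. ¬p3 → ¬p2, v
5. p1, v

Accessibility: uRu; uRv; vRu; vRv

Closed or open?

No, open

No atom appears with both signs at the same world.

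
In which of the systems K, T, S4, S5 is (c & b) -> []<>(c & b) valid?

S5

S5-tableau for the negation ~((c & b) -> []<>(c & b)):
1. ~((c & b) -> []<>(c & b)), 0
2. c & b, 0
3. ~[]<>(c & b), 0
4. c, 0
5. b, 0
6. ~<>(c & b), 1
7. ~(c & b), 0
8. ~(c & b), 1
9. ~b, 0
Accessibility: 0R0, 0R1, 1R0, 1R1
Branch closes: b and ~b both at 0.
Every branch closes (one shown): valid in S5.
S4-tableau for the negation ~((c & b) -> []<>(c & b)):
1. ~((c & b) -> []<>(c & b)), 0
2. c & b, 0
3. ~[]<>(c & b), 0
4. c, 0
5. b, 0
6. ~<>(c & b), 1
7. ~(c & b), 1
8. ~b, 1
Accessibility: 0R0, 0R1, 1R1
Complete open branch: countermodel on an S4-frame, so not valid in S4, nor in K, T (the same frame is also a K-frame and a T-frame).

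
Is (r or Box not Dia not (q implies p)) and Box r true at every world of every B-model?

Invalid (countermodel exists)

Tableau for the negation not ((r or Box not Dia not (q implies p)) and Box r):
1. not ((r or Box not Dia not (q implies p)) and Box r), 0
2. not Box r, 0   [neg-and-rule on 1 (branches; this branch)]
3. not r, 1   [neg-Box-rule on 2: fresh world 1, 0R1]
Accessibility: 0R0, 0R1, 1R0, 1R1
The negation has an open branch (countermodel exists).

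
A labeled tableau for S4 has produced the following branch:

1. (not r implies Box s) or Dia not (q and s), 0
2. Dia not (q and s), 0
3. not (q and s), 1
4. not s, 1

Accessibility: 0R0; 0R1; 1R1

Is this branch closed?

No, open

No atom appears with both signs at the same world.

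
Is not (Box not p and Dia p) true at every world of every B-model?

Yes, valid

Tableau for the negation Box not p and Dia p:
1. Box not p and Dia p, w0
2. Box not p, w0   [and-rule on 1]
3. Dia p, w0   [and-rule on 1]
4. not p, w0   [Box-rule on 2 via w0Rw0]
5. p, w1   [Dia-rule on 3: fresh world w1, w0Rw1]
6. not p, w1   [Box-rule on 2 via w0Rw1]
Accessibility: w0Rw0, w0Rw1, w1Rw0, w1Rw1
Branch closes: p and not p both at w1.
Every branch of the negation's tableau closes; the branch above is one of them.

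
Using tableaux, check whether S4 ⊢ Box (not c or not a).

Tableau for the negation not Box (not c or not a):
1. not Box (not c or not a), w0
2. not (not c or not a), w1
3. c, w1
4. a, w1
Accessibility: w0Rw0, w0Rw1, w1Rw1
The negation has an open branch (countermodel exists).

Invalid (countermodel exists)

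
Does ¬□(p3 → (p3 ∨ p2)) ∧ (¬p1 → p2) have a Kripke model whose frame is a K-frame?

Unsatisfiable (every branch closes)

1. ¬□(p3 → (p3 ∨ p2)) ∧ (¬p1 → p2), 0
2. ¬□(p3 → (p3 ∨ p2)), 0   [∧-rule on 1]
3. ¬p1 → p2, 0   [∧-rule on 1]
4. p2, 0   [→-rule on 3 (branches; this branch)]
5. ¬(p3 → (p3 ∨ p2)), 1   [¬□-rule on 2: fresh world 1, 0R1]
6. p3, 1   [¬→-rule on 5]
7. ¬(p3 ∨ p2), 1   [¬→-rule on 5]
8. ¬p3, 1   [¬∨-rule on 7]
9. ¬p2, 1   [¬∨-rule on 7]
Accessibility: 0R1
Branch closes: p3 and ¬p3 both at 1.
(One branch shown.) All branches close.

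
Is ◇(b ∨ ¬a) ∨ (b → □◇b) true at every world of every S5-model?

Valid in S5

Tableau for the negation ¬(◇(b ∨ ¬a) ∨ (b → □◇b)):
1. ¬(◇(b ∨ ¬a) ∨ (b → □◇b)), w0
2. ¬◇(b ∨ ¬a), w0
3. ¬(b → □◇b), w0
4. b, w0
5. ¬□◇b, w0
6. ¬(b ∨ ¬a), w0
7. ¬b, w0
8. a, w0
Accessibility: w0Rw0
Branch closes: b and ¬b both at w0.
All branches of the negation close; one closing branch shown above.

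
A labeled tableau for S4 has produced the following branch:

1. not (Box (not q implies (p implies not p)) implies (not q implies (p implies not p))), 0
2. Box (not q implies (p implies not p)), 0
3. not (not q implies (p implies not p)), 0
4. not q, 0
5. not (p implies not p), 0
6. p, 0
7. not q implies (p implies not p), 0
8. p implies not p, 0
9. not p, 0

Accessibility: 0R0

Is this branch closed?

Yes, closed

Both p and not p appear at 0.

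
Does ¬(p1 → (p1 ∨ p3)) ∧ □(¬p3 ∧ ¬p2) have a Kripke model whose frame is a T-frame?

1. ¬(p1 → (p1 ∨ p3)) ∧ □(¬p3 ∧ ¬p2), 0
2. ¬(p1 → (p1 ∨ p3)), 0   [∧-rule on 1]
3. □(¬p3 ∧ ¬p2), 0   [∧-rule on 1]
4. p1, 0   [¬→-rule on 2]
5. ¬(p1 ∨ p3), 0   [¬→-rule on 2]
6. ¬p1, 0   [¬∨-rule on 5]
7. ¬p3, 0   [¬∨-rule on 5]
Accessibility: 0R0
Branch closes: p1 and ¬p1 both at 0.
All branches of the tableau close; one closing branch shown above.

Unsatisfiable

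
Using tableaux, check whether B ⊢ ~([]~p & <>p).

Tableau for the negation []~p & <>p:
1. []~p & <>p, 0
2. []~p, 0   [&-rule on 1]
3. <>p, 0   [&-rule on 1]
4. ~p, 0   [[]-rule on 2 via 0R0]
5. p, 1   [<>-rule on 3: fresh world 1, 0R1]
6. ~p, 1   [[]-rule on 2 via 0R1]
Accessibility: 0R0, 0R1, 1R0, 1R1
Branch closes: p and ~p both at 1.
Every branch of the negation's tableau closes; the branch above is one of them.

Valid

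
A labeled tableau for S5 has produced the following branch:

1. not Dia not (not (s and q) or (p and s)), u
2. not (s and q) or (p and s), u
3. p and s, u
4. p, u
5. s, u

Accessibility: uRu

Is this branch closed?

Open

No atom appears with both signs at the same world.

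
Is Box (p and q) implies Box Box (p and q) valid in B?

Not valid

Tableau for the negation not (Box (p and q) implies Box Box (p and q)):
1. not (Box (p and q) implies Box Box (p and q)), u
2. Box (p and q), u   [neg-implies-rule on 1]
3. not Box Box (p and q), u   [neg-implies-rule on 1]
4. p and q, u   [Box-rule on 2 via uRu]
5. p, u   [and-rule on 4]
6. q, u   [and-rule on 4]
7. not Box (p and q), v   [neg-Box-rule on 3: fresh world v, uRv]
8. p and q, v   [Box-rule on 2 via uRv]
9. p, v   [and-rule on 8]
10. q, v   [and-rule on 8]
11. not (p and q), w   [neg-Box-rule on 7: fresh world w, vRw]
12. not q, w   [neg-and-rule on 11 (branches; this branch)]
Accessibility: uRu, uRv, vRu, vRv, vRw, wRv, wRw
The negation has an open branch (countermodel exists).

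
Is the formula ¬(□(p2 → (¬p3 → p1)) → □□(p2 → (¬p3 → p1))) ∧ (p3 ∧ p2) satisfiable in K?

1. ¬(□(p2 → (¬p3 → p1)) → □□(p2 → (¬p3 → p1))) ∧ (p3 ∧ p2), 0
2. ¬(□(p2 → (¬p3 → p1)) → □□(p2 → (¬p3 → p1))), 0   [∧-rule on 1]
3. p3 ∧ p2, 0   [∧-rule on 1]
4. □(p2 → (¬p3 → p1)), 0   [¬→-rule on 2]
5. ¬□□(p2 → (¬p3 → p1)), 0   [¬→-rule on 2]
6. p3, 0   [∧-rule on 3]
7. p2, 0   [∧-rule on 3]
8. ¬□(p2 → (¬p3 → p1)), 1   [¬□-rule on 5: fresh world 1, 0R1]
9. p2 → (¬p3 → p1), 1   [□-rule on 4 via 0R1]
10. ¬p3 → p1, 1   [→-rule on 9 (branches; this branch)]
11. p1, 1   [→-rule on 10 (branches; this branch)]
12. ¬(p2 → (¬p3 → p1)), 2   [¬□-rule on 8: fresh world 2, 1R2]
13. p2, 2   [¬→-rule on 12]
14. ¬(¬p3 → p1), 2   [¬→-rule on 12]
15. ¬p3, 2   [¬→-rule on 14]
16. ¬p1, 2   [¬→-rule on 14]
Accessibility: 0R1, 1R2

Satisfiable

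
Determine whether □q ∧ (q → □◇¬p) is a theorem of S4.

Tableau for the negation ¬(□q ∧ (q → □◇¬p)):
1. ¬(□q ∧ (q → □◇¬p)), u
2. ¬(q → □◇¬p), u   [¬∧-rule on 1 (branches; this branch)]
3. q, u   [¬→-rule on 2]
4. ¬□◇¬p, u   [¬→-rule on 2]
5. ¬◇¬p, v   [¬□-rule on 4: fresh world v, uRv]
6. p, v   [¬◇-rule on 5 via vRv]
Accessibility: uRu, uRv, vRv
The negation has an open branch (countermodel exists).

No, not valid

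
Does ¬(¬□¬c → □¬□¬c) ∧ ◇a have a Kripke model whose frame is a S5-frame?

1. ¬(¬□¬c → □¬□¬c) ∧ ◇a, u
2. ¬(¬□¬c → □¬□¬c), u
3. ◇a, u
4. ¬□¬c, u
5. ¬□¬□¬c, u
6. a, v
7. c, w
8. □¬c, x
9. ¬c, u
10. ¬c, v
11. ¬c, w
Accessibility: uRu, uRv, uRw, uRx, vRu, vRv, vRw, vRx, wRu, wRv, wRw, wRx, xRu, xRv, xRw, xRx
Branch closes: c and ¬c both at w.
Every branch closes; the branch above is one of them.

Unsatisfiable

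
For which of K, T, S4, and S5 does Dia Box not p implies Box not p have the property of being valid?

S5-tableau for the negation not (Dia Box not p implies Box not p):
1. not (Dia Box not p implies Box not p), u
2. Dia Box not p, u
3. not Box not p, u
4. Box not p, v
5. not p, u
6. not p, v
7. p, w
8. not p, w
Accessibility: uRu, uRv, uRw, vRu, vRv, vRw, wRu, wRv, wRw
Branch closes: p and not p both at w.
Every branch closes (one shown): valid in S5.
S4-tableau for the negation not (Dia Box not p implies Box not p):
1. not (Dia Box not p implies Box not p), u
2. Dia Box not p, u
3. not Box not p, u
4. Box not p, v
5. not p, v
6. p, w
Accessibility: uRu, uRv, uRw, vRv, wRw
Complete open branch: countermodel on an S4-frame, so not valid in S4, nor in K, T (the same frame is also a K-frame and a T-frame).

S5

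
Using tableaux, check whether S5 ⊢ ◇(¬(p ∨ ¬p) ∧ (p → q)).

Invalid (countermodel exists)

Tableau for the negation ¬◇(¬(p ∨ ¬p) ∧ (p → q)):
1. ¬◇(¬(p ∨ ¬p) ∧ (p → q)), 0
2. ¬(¬(p ∨ ¬p) ∧ (p → q)), 0   [¬◇-rule on 1 via 0R0]
3. ¬(p → q), 0   [¬∧-rule on 2 (branches; this branch)]
4. p, 0   [¬→-rule on 3]
5. ¬q, 0   [¬→-rule on 3]
Accessibility: 0R0
The negation has an open branch (countermodel exists).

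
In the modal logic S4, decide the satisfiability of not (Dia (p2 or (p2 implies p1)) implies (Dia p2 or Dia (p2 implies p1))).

1. not (Dia (p2 or (p2 implies p1)) implies (Dia p2 or Dia (p2 implies p1))), 0
2. Dia (p2 or (p2 implies p1)), 0
3. not (Dia p2 or Dia (p2 implies p1)), 0
4. not Dia p2, 0
5. not Dia (p2 implies p1), 0
6. not p2, 0
7. not (p2 implies p1), 0
8. p2, 0
9. not p1, 0
Accessibility: 0R0
Branch closes: p2 and not p2 both at 0.
All branches of the tableau close; one closing branch shown above.

Unsatisfiable (every branch closes)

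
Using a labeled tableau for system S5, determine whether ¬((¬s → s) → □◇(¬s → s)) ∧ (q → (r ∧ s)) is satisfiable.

No, unsatisfiable

1. ¬((¬s → s) → □◇(¬s → s)) ∧ (q → (r ∧ s)), u
2. ¬((¬s → s) → □◇(¬s → s)), u
3. q → (r ∧ s), u
4. ¬s → s, u
5. ¬□◇(¬s → s), u
6. r ∧ s, u
7. r, u
8. s, u
9. ¬◇(¬s → s), v
10. ¬(¬s → s), u
11. ¬s, u
Accessibility: uRu, uRv, vRu, vRv
Branch closes: s and ¬s both at u.
All branches of the tableau close; one closing branch shown above.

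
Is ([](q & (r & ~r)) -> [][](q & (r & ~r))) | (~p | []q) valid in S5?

Tableau for the negation ~(([](q & (r & ~r)) -> [][](q & (r & ~r))) | (~p | []q)):
1. ~(([](q & (r & ~r)) -> [][](q & (r & ~r))) | (~p | []q)), w0
2. ~([](q & (r & ~r)) -> [][](q & (r & ~r))), w0
3. ~(~p | []q), w0
4. [](q & (r & ~r)), w0
5. ~[][](q & (r & ~r)), w0
6. p, w0
7. ~[]q, w0
8. q & (r & ~r), w0
9. q, w0
10. r & ~r, w0
11. r, w0
12. ~r, w0
Accessibility: w0Rw0
Branch closes: r and ~r both at w0.
All branches of the negation close; one closing branch shown above.

Yes, valid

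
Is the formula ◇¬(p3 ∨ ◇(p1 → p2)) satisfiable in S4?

1. ◇¬(p3 ∨ ◇(p1 → p2)), u
2. ¬(p3 ∨ ◇(p1 → p2)), v   [◇-rule on 1: fresh world v, uRv]
3. ¬p3, v   [¬∨-rule on 2]
4. ¬◇(p1 → p2), v   [¬∨-rule on 2]
5. ¬(p1 → p2), v   [¬◇-rule on 4 via vRv]
6. p1, v   [¬→-rule on 5]
7. ¬p2, v   [¬→-rule on 5]
Accessibility: uRu, uRv, vRv

Yes, satisfiable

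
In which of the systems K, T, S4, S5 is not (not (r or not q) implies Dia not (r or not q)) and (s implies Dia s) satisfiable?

K

T-tableau for the formula:
1. not (not (r or not q) implies Dia not (r or not q)) and (s implies Dia s), w0
2. not (not (r or not q) implies Dia not (r or not q)), w0   [and-rule on 1]
3. s implies Dia s, w0   [and-rule on 1]
4. not (r or not q), w0   [neg-implies-rule on 2]
5. not Dia not (r or not q), w0   [neg-implies-rule on 2]
6. not r, w0   [neg-or-rule on 4]
7. q, w0   [neg-or-rule on 4]
8. r or not q, w0   [neg-Dia-rule on 5 via w0Rw0]
9. Dia s, w0   [implies-rule on 3 (branches; this branch)]
10. not q, w0   [or-rule on 8 (branches; this branch)]
Accessibility: w0Rw0
Branch closes: q and not q both at w0.
Every branch closes (one shown): unsatisfiable in T, hence also in S4, S5 (every S4/S5-frame is a T-frame).
K-tableau for the formula:
1. not (not (r or not q) implies Dia not (r or not q)) and (s implies Dia s), w0
2. not (not (r or not q) implies Dia not (r or not q)), w0   [and-rule on 1]
3. s implies Dia s, w0   [and-rule on 1]
4. not (r or not q), w0   [neg-implies-rule on 2]
5. not Dia not (r or not q), w0   [neg-implies-rule on 2]
6. not r, w0   [neg-or-rule on 4]
7. q, w0   [neg-or-rule on 4]
8. Dia s, w0   [implies-rule on 3 (branches; this branch)]
9. s, w1   [Dia-rule on 8: fresh world w1, w0Rw1]
10. r or not q, w1   [neg-Dia-rule on 5 via w0Rw1]
11. not q, w1   [or-rule on 10 (branches; this branch)]
Accessibility: w0Rw1
Complete open branch: satisfiable in K.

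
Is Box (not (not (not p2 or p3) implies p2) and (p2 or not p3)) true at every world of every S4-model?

Tableau for the negation not Box (not (not (not p2 or p3) implies p2) and (p2 or not p3)):
1. not Box (not (not (not p2 or p3) implies p2) and (p2 or not p3)), 0
2. not (not (not (not p2 or p3) implies p2) and (p2 or not p3)), 1
3. not (p2 or not p3), 1
4. not p2, 1
5. p3, 1
Accessibility: 0R0, 0R1, 1R1
The negation has an open branch (countermodel exists).

No, not valid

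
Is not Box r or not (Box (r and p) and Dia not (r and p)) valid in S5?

Yes, valid

Tableau for the negation not (not Box r or not (Box (r and p) and Dia not (r and p))):
1. not (not Box r or not (Box (r and p) and Dia not (r and p))), u
2. Box r, u   [neg-or-rule on 1]
3. Box (r and p) and Dia not (r and p), u   [neg-or-rule on 1]
4. Box (r and p), u   [and-rule on 3]
5. Dia not (r and p), u   [and-rule on 3]
6. r, u   [Box-rule on 2 via uRu]
7. r and p, u   [Box-rule on 4 via uRu]
8. p, u   [and-rule on 7]
9. not (r and p), v   [Dia-rule on 5: fresh world v, uRv]
10. r, v   [Box-rule on 2 via uRv]
11. r and p, v   [Box-rule on 4 via uRv]
12. p, v   [and-rule on 11]
13. not p, v   [neg-and-rule on 9 (branches; this branch)]
Accessibility: uRu, uRv, vRu, vRv
Branch closes: p and not p both at v.
Every branch of the negation's tableau closes; the branch above is one of them.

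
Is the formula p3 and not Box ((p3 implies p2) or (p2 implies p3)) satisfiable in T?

1. p3 and not Box ((p3 implies p2) or (p2 implies p3)), u
2. p3, u
3. not Box ((p3 implies p2) or (p2 implies p3)), u
4. not ((p3 implies p2) or (p2 implies p3)), v
5. not (p3 implies p2), v
6. not (p2 implies p3), v
7. p3, v
8. not p2, v
9. p2, v
10. not p3, v
Accessibility: uRu, uRv, vRv
Branch closes: p2 and not p2 both at v.
(One branch shown.) All branches close.

No, unsatisfiable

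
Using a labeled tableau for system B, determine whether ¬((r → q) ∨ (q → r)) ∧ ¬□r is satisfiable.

1. ¬((r → q) ∨ (q → r)) ∧ ¬□r, u
2. ¬((r → q) ∨ (q → r)), u
3. ¬□r, u
4. ¬(r → q), u
5. ¬(q → r), u
6. r, u
7. ¬q, u
8. q, u
9. ¬r, u
Accessibility: uRu
Branch closes: q and ¬q both at u.
(One branch shown.) All branches close.

No, unsatisfiable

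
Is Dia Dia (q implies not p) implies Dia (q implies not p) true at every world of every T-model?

Tableau for the negation not (Dia Dia (q implies not p) implies Dia (q implies not p)):
1. not (Dia Dia (q implies not p) implies Dia (q implies not p)), w0
2. Dia Dia (q implies not p), w0   [neg-implies-rule on 1]
3. not Dia (q implies not p), w0   [neg-implies-rule on 1]
4. not (q implies not p), w0   [neg-Dia-rule on 3 via w0Rw0]
5. q, w0   [neg-implies-rule on 4]
6. p, w0   [neg-implies-rule on 4]
7. Dia (q implies not p), w1   [Dia-rule on 2: fresh world w1, w0Rw1]
8. not (q implies not p), w1   [neg-Dia-rule on 3 via w0Rw1]
9. q, w1   [neg-implies-rule on 8]
10. p, w1   [neg-implies-rule on 8]
11. q implies not p, w2   [Dia-rule on 7: fresh world w2, w1Rw2]
12. not p, w2   [implies-rule on 11 (branches; this branch)]
Accessibility: w0Rw0, w0Rw1, w1Rw1, w1Rw2, w2Rw2
The negation has an open branch (countermodel exists).

Not valid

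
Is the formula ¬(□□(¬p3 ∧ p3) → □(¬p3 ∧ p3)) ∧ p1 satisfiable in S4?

1. ¬(□□(¬p3 ∧ p3) → □(¬p3 ∧ p3)) ∧ p1, w0
2. ¬(□□(¬p3 ∧ p3) → □(¬p3 ∧ p3)), w0
3. p1, w0
4. □□(¬p3 ∧ p3), w0
5. ¬□(¬p3 ∧ p3), w0
6. □(¬p3 ∧ p3), w0
7. ¬p3 ∧ p3, w0
8. ¬p3, w0
9. p3, w0
Accessibility: w0Rw0
Branch closes: p3 and ¬p3 both at w0.
Every branch closes; the branch above is one of them.

No, unsatisfiable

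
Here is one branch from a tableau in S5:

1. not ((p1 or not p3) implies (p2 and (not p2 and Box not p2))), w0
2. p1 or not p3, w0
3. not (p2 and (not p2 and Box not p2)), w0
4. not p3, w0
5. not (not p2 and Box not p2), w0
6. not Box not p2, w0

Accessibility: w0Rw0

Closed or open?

No world carries both an atom and its negation.

Open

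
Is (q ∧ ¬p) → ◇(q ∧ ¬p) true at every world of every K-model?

Invalid (countermodel exists)

Tableau for the negation ¬((q ∧ ¬p) → ◇(q ∧ ¬p)):
1. ¬((q ∧ ¬p) → ◇(q ∧ ¬p)), 0
2. q ∧ ¬p, 0
3. ¬◇(q ∧ ¬p), 0
4. q, 0
5. ¬p, 0
The negation has an open branch (countermodel exists).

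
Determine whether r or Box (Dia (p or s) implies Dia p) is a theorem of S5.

Tableau for the negation not (r or Box (Dia (p or s) implies Dia p)):
1. not (r or Box (Dia (p or s) implies Dia p)), w0
2. not r, w0
3. not Box (Dia (p or s) implies Dia p), w0
4. not (Dia (p or s) implies Dia p), w1
5. Dia (p or s), w1
6. not Dia p, w1
7. not p, w0
8. not p, w1
9. p or s, w2
10. not p, w2
11. s, w2
Accessibility: w0Rw0, w0Rw1, w0Rw2, w1Rw0, w1Rw1, w1Rw2, w2Rw0, w2Rw1, w2Rw2
The negation has an open branch (countermodel exists).

Not valid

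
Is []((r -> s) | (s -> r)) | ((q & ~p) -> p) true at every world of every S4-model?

Valid

Tableau for the negation ~([]((r -> s) | (s -> r)) | ((q & ~p) -> p)):
1. ~([]((r -> s) | (s -> r)) | ((q & ~p) -> p)), 0
2. ~[]((r -> s) | (s -> r)), 0
3. ~((q & ~p) -> p), 0
4. q & ~p, 0
5. ~p, 0
6. q, 0
7. ~((r -> s) | (s -> r)), 1
8. ~(r -> s), 1
9. ~(s -> r), 1
10. r, 1
11. ~s, 1
12. s, 1
13. ~r, 1
Accessibility: 0R0, 0R1, 1R1
Branch closes: s and ~s both at 1.
All branches of the negation close; one closing branch shown above.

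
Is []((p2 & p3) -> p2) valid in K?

Yes, valid

Tableau for the negation ~[]((p2 & p3) -> p2):
1. ~[]((p2 & p3) -> p2), u
2. ~((p2 & p3) -> p2), v   [~[]-rule on 1: fresh world v, uRv]
3. p2 & p3, v   [~->-rule on 2]
4. ~p2, v   [~->-rule on 2]
5. p2, v   [&-rule on 3]
6. p3, v   [&-rule on 3]
Accessibility: uRv
Branch closes: p2 and ~p2 both at v.
Every branch of the negation's tableau closes; the branch above is one of them.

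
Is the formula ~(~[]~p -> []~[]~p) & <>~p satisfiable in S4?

1. ~(~[]~p -> []~[]~p) & <>~p, w0
2. ~(~[]~p -> []~[]~p), w0   [&-rule on 1]
3. <>~p, w0   [&-rule on 1]
4. ~[]~p, w0   [~->-rule on 2]
5. ~[]~[]~p, w0   [~->-rule on 2]
6. ~p, w1   [<>-rule on 3: fresh world w1, w0Rw1]
7. p, w2   [~[]-rule on 4: fresh world w2, w0Rw2]
8. []~p, w3   [~[]-rule on 5: fresh world w3, w0Rw3]
9. ~p, w3   [[]-rule on 8 via w3Rw3]
Accessibility: w0Rw0, w0Rw1, w0Rw2, w0Rw3, w1Rw1, w2Rw2, w3Rw3

Yes, satisfiable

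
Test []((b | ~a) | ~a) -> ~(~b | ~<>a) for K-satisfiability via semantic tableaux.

Satisfiable (open branch found)

1. []((b | ~a) | ~a) -> ~(~b | ~<>a), 0
2. ~(~b | ~<>a), 0
3. b, 0
4. <>a, 0
5. a, 1
Accessibility: 0R1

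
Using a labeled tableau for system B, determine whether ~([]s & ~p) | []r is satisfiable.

1. ~([]s & ~p) | []r, w0
2. []r, w0
3. r, w0
Accessibility: w0Rw0

Yes, satisfiable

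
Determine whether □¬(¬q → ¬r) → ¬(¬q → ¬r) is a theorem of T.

Valid in T

Tableau for the negation ¬(□¬(¬q → ¬r) → ¬(¬q → ¬r)):
1. ¬(□¬(¬q → ¬r) → ¬(¬q → ¬r)), u
2. □¬(¬q → ¬r), u
3. ¬q → ¬r, u
4. ¬(¬q → ¬r), u
5. ¬q, u
6. r, u
7. ¬r, u
Accessibility: uRu
Branch closes: r and ¬r both at u.
All branches of the negation close; one closing branch shown above.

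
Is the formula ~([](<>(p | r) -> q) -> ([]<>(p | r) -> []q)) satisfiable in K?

1. ~([](<>(p | r) -> q) -> ([]<>(p | r) -> []q)), 0
2. [](<>(p | r) -> q), 0   [~->-rule on 1]
3. ~([]<>(p | r) -> []q), 0   [~->-rule on 1]
4. []<>(p | r), 0   [~->-rule on 3]
5. ~[]q, 0   [~->-rule on 3]
6. ~q, 1   [~[]-rule on 5: fresh world 1, 0R1]
7. <>(p | r) -> q, 1   [[]-rule on 2 via 0R1]
8. <>(p | r), 1   [[]-rule on 4 via 0R1]
9. ~<>(p | r), 1   [->-rule on 7 (branches; this branch)]
10. p | r, 2   [<>-rule on 8: fresh world 2, 1R2]
11. ~(p | r), 2   [~<>-rule on 9 via 1R2]
12. ~p, 2   [~|-rule on 11]
13. ~r, 2   [~|-rule on 11]
14. r, 2   [|-rule on 10 (branches; this branch)]
Accessibility: 0R1, 1R2
Branch closes: r and ~r both at 2.
All branches of the tableau close; one closing branch shown above.

Unsatisfiable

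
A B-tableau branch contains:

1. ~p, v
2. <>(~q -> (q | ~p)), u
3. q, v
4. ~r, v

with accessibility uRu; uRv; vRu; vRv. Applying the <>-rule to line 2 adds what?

a fresh world w with uRw, and ~q -> (q | ~p) at w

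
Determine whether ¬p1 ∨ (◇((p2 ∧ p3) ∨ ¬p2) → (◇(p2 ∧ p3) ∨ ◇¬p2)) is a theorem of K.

Tableau for the negation ¬(¬p1 ∨ (◇((p2 ∧ p3) ∨ ¬p2) → (◇(p2 ∧ p3) ∨ ◇¬p2))):
1. ¬(¬p1 ∨ (◇((p2 ∧ p3) ∨ ¬p2) → (◇(p2 ∧ p3) ∨ ◇¬p2))), u
2. p1, u   [¬∨-rule on 1]
3. ¬(◇((p2 ∧ p3) ∨ ¬p2) → (◇(p2 ∧ p3) ∨ ◇¬p2)), u   [¬∨-rule on 1]
4. ◇((p2 ∧ p3) ∨ ¬p2), u   [¬→-rule on 3]
5. ¬(◇(p2 ∧ p3) ∨ ◇¬p2), u   [¬→-rule on 3]
6. ¬◇(p2 ∧ p3), u   [¬∨-rule on 5]
7. ¬◇¬p2, u   [¬∨-rule on 5]
8. (p2 ∧ p3) ∨ ¬p2, v   [◇-rule on 4: fresh world v, uRv]
9. ¬(p2 ∧ p3), v   [¬◇-rule on 6 via uRv]
10. p2, v   [¬◇-rule on 7 via uRv]
11. p2 ∧ p3, v   [∨-rule on 8 (branches; this branch)]
12. p3, v   [∧-rule on 11]
13. ¬p3, v   [¬∧-rule on 9 (branches; this branch)]
Accessibility: uRv
Branch closes: p3 and ¬p3 both at v.
Every branch of the negation's tableau closes; the branch above is one of them.

Valid in K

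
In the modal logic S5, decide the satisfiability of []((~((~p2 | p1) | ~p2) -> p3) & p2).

1. []((~((~p2 | p1) | ~p2) -> p3) & p2), u
2. (~((~p2 | p1) | ~p2) -> p3) & p2, u
3. ~((~p2 | p1) | ~p2) -> p3, u
4. p2, u
5. p3, u
Accessibility: uRu

Yes, satisfiable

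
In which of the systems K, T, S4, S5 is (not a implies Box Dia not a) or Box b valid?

S5

S4-tableau for the negation not ((not a implies Box Dia not a) or Box b):
1. not ((not a implies Box Dia not a) or Box b), u
2. not (not a implies Box Dia not a), u
3. not Box b, u
4. not a, u
5. not Box Dia not a, u
6. not b, v
7. not Dia not a, w
8. a, w
Accessibility: uRu, uRv, uRw, vRv, wRw
Complete open branch: countermodel on an S4-frame, so not valid in S4, nor in K, T (the same frame is also a K-frame and a T-frame).
S5-tableau for the negation not ((not a implies Box Dia not a) or Box b):
1. not ((not a implies Box Dia not a) or Box b), u
2. not (not a implies Box Dia not a), u
3. not Box b, u
4. not a, u
5. not Box Dia not a, u
6. not b, v
7. not Dia not a, w
8. a, u
Accessibility: uRu, uRv, uRw, vRu, vRv, vRw, wRu, wRv, wRw
Branch closes: a and not a both at u.
Every branch closes (one shown): valid in S5.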